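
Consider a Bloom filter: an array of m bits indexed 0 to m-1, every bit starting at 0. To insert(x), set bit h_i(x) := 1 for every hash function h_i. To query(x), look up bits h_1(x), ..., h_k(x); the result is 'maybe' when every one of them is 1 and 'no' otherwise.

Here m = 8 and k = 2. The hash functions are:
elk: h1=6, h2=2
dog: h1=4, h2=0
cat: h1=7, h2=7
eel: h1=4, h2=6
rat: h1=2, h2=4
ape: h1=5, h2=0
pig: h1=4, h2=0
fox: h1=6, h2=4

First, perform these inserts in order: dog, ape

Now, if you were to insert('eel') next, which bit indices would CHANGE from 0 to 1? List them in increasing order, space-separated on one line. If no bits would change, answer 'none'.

Start: bits=00000000
After insert 'dog': sets bits 0 4 -> bits=10001000
After insert 'ape': sets bits 0 5 -> bits=10001100
insert 'eel' would touch bits 4 6; currently bit4=1, bit6=0
Bits that are 0 among those (would change 0->1): 6

Answer: 6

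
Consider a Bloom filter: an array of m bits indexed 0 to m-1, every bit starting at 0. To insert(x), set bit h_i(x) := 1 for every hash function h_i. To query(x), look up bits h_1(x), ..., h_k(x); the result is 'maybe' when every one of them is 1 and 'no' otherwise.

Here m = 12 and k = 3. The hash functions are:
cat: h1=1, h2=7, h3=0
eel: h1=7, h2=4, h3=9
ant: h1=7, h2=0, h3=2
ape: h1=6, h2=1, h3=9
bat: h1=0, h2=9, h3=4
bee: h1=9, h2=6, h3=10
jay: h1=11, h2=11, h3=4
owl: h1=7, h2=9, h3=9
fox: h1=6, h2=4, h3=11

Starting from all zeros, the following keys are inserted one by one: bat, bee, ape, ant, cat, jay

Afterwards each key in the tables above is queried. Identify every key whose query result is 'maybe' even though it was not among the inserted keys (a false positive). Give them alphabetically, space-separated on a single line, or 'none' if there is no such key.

Answer: eel fox owl

Derivation:
Start: bits=000000000000
After insert 'bat': sets bits 0 4 9 -> bits=100010000100
After insert 'bee': sets bits 6 9 10 -> bits=100010100110
After insert 'ape': sets bits 1 6 9 -> bits=110010100110
After insert 'ant': sets bits 0 2 7 -> bits=111010110110
After insert 'cat': sets bits 0 1 7 -> bits=111010110110
After insert 'jay': sets bits 4 11 -> bits=111010110111
Not inserted: eel fox owl — query each against bits=111010110111:
query eel: checks bit4=1, bit7=1, bit9=1 (all 1) -> maybe => FALSE POSITIVE
query fox: checks bit4=1, bit6=1, bit11=1 (all 1) -> maybe => FALSE POSITIVE
query owl: checks bit7=1, bit9=1 (all 1) -> maybe => FALSE POSITIVE
False positives (alphabetical): eel fox owl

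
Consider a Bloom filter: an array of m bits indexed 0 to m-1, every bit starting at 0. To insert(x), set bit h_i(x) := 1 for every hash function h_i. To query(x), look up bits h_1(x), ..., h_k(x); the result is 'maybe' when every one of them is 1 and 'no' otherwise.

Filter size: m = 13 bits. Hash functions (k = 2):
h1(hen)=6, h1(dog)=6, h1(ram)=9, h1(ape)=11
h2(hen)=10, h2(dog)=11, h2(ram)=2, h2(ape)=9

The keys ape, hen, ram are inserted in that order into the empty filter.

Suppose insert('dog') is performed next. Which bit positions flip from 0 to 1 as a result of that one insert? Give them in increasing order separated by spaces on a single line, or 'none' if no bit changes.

Answer: none

Derivation:
Start: bits=0000000000000
After insert 'ape': sets bits 9 11 -> bits=0000000001010
After insert 'hen': sets bits 6 10 -> bits=0000001001110
After insert 'ram': sets bits 2 9 -> bits=0010001001110
insert 'dog' would touch bits 6 11; currently bit6=1, bit11=1
Bits that are 0 among those (would change 0->1): none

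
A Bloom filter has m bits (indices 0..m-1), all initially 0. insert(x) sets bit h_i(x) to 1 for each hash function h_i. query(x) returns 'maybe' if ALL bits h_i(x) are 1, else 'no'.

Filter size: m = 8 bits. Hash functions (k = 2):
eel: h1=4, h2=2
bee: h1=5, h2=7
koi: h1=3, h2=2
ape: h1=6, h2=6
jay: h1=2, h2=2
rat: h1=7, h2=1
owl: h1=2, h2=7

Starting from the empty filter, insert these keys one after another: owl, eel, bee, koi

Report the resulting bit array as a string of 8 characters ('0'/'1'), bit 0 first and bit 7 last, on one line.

Answer: 00111101

Derivation:
Start: bits=00000000
After insert 'owl': sets bits 2 7 -> bits=00100001
After insert 'eel': sets bits 2 4 -> bits=00101001
After insert 'bee': sets bits 5 7 -> bits=00101101
After insert 'koi': sets bits 2 3 -> bits=00111101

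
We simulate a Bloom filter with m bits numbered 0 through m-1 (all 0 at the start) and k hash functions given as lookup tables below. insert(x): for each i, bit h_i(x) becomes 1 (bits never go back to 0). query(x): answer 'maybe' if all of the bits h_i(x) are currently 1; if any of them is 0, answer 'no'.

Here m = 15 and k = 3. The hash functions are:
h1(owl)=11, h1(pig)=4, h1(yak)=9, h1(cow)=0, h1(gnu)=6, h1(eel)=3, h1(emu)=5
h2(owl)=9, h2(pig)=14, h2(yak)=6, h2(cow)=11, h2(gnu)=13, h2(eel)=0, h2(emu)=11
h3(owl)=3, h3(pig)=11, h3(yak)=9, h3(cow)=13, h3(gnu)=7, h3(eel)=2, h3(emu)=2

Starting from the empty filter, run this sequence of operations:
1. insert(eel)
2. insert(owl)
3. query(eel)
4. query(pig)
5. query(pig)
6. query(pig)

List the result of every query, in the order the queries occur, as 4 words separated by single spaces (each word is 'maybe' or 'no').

Answer: maybe no no no

Derivation:
Start: bits=000000000000000
Op 1: insert eel -> sets bits 0 2 3 -> bits=101100000000000
Op 2: insert owl -> sets bits 3 9 11 -> bits=101100000101000
Op 3: query eel -> checks bit0=1, bit2=1, bit3=1 (all 1) -> maybe
Op 4: query pig -> checks bit4=0, bit11=1, bit14=0 (has a 0) -> no
Op 5: query pig -> checks bit4=0, bit11=1, bit14=0 (has a 0) -> no
Op 6: query pig -> checks bit4=0, bit11=1, bit14=0 (has a 0) -> no
Query results in order: maybe no no no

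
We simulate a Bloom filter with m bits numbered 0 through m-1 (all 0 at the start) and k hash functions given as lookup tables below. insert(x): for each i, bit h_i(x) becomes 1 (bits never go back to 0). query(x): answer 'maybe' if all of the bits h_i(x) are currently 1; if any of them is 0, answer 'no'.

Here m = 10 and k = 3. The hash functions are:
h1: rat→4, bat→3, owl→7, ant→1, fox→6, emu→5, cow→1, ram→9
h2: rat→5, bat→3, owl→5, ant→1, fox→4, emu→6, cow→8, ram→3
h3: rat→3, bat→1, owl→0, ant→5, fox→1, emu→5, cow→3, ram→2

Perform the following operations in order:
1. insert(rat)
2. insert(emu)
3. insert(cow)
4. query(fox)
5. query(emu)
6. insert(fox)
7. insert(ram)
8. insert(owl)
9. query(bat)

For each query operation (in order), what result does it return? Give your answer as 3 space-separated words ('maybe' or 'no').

Answer: maybe maybe maybe

Derivation:
Start: bits=0000000000
Op 1: insert rat -> sets bits 3 4 5 -> bits=0001110000
Op 2: insert emu -> sets bits 5 6 -> bits=0001111000
Op 3: insert cow -> sets bits 1 3 8 -> bits=0101111010
Op 4: query fox -> checks bit1=1, bit4=1, bit6=1 (all 1) -> maybe
Op 5: query emu -> checks bit5=1, bit6=1 (all 1) -> maybe
Op 6: insert fox -> sets bits 1 4 6 -> bits=0101111010
Op 7: insert ram -> sets bits 2 3 9 -> bits=0111111011
Op 8: insert owl -> sets bits 0 5 7 -> bits=1111111111
Op 9: query bat -> checks bit1=1, bit3=1 (all 1) -> maybe
Query results in order: maybe maybe maybe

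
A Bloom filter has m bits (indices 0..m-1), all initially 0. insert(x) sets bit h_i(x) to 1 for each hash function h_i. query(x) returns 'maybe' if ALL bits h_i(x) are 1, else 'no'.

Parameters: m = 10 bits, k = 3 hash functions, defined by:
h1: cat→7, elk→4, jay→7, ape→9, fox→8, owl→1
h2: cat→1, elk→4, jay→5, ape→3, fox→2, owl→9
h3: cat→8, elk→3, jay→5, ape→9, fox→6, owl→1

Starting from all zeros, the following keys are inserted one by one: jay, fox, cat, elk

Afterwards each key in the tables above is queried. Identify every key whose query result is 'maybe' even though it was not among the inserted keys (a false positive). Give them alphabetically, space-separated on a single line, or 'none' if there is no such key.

Answer: none

Derivation:
Start: bits=0000000000
After insert 'jay': sets bits 5 7 -> bits=0000010100
After insert 'fox': sets bits 2 6 8 -> bits=0010011110
After insert 'cat': sets bits 1 7 8 -> bits=0110011110
After insert 'elk': sets bits 3 4 -> bits=0111111110
Not inserted: ape owl — query each against bits=0111111110:
query ape: checks bit3=1, bit9=0 (has a 0) -> no => not a false positive
query owl: checks bit1=1, bit9=0 (has a 0) -> no => not a false positive
False positives (alphabetical): none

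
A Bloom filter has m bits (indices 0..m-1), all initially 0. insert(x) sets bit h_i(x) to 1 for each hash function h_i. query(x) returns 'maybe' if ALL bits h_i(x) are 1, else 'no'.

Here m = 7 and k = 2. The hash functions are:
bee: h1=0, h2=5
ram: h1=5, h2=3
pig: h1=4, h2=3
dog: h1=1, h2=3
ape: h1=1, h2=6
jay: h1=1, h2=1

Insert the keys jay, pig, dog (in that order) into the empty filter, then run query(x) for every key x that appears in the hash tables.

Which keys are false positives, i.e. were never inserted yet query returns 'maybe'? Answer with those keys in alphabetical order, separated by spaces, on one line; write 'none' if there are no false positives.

Answer: none

Derivation:
Start: bits=0000000
After insert 'jay': sets bits 1 -> bits=0100000
After insert 'pig': sets bits 3 4 -> bits=0101100
After insert 'dog': sets bits 1 3 -> bits=0101100
Not inserted: ape bee ram — query each against bits=0101100:
query ape: checks bit1=1, bit6=0 (has a 0) -> no => not a false positive
query bee: checks bit0=0, bit5=0 (has a 0) -> no => not a false positive
query ram: checks bit3=1, bit5=0 (has a 0) -> no => not a false positive
False positives (alphabetical): none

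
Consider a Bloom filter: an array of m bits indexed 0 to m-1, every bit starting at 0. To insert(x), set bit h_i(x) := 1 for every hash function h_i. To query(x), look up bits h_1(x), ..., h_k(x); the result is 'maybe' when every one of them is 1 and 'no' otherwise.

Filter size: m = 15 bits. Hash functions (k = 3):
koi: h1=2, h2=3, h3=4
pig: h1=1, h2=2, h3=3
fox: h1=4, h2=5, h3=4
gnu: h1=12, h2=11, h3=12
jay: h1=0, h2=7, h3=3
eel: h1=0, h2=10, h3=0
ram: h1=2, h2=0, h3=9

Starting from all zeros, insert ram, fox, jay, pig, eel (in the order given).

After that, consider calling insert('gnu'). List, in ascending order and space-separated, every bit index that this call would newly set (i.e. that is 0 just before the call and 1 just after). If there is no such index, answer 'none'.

Answer: 11 12

Derivation:
Start: bits=000000000000000
After insert 'ram': sets bits 0 2 9 -> bits=101000000100000
After insert 'fox': sets bits 4 5 -> bits=101011000100000
After insert 'jay': sets bits 0 3 7 -> bits=101111010100000
After insert 'pig': sets bits 1 2 3 -> bits=111111010100000
After insert 'eel': sets bits 0 10 -> bits=111111010110000
insert 'gnu' would touch bits 11 12; currently bit11=0, bit12=0
Bits that are 0 among those (would change 0->1): 11 12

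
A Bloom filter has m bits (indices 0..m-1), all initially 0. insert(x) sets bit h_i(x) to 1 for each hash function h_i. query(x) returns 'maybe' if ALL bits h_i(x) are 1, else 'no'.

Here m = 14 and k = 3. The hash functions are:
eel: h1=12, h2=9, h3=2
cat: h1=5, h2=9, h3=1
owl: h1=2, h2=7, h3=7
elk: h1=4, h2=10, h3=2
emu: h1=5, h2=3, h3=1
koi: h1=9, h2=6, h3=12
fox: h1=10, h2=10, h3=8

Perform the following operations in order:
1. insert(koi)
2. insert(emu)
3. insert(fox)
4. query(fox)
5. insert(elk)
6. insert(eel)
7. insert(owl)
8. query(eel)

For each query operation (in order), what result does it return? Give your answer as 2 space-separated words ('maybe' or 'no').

Start: bits=00000000000000
Op 1: insert koi -> sets bits 6 9 12 -> bits=00000010010010
Op 2: insert emu -> sets bits 1 3 5 -> bits=01010110010010
Op 3: insert fox -> sets bits 8 10 -> bits=01010110111010
Op 4: query fox -> checks bit8=1, bit10=1 (all 1) -> maybe
Op 5: insert elk -> sets bits 2 4 10 -> bits=01111110111010
Op 6: insert eel -> sets bits 2 9 12 -> bits=01111110111010
Op 7: insert owl -> sets bits 2 7 -> bits=01111111111010
Op 8: query eel -> checks bit2=1, bit9=1, bit12=1 (all 1) -> maybe
Query results in order: maybe maybe

Answer: maybe maybe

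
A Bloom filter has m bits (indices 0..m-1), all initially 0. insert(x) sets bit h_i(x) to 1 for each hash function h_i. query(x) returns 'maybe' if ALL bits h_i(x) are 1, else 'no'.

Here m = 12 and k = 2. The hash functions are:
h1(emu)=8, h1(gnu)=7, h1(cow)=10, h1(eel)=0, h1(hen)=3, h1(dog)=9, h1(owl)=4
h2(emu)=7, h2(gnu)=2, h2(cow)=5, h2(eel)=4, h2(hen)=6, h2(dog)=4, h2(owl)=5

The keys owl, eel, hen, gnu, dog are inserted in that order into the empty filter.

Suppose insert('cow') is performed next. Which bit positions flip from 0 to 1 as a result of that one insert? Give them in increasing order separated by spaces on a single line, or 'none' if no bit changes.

Start: bits=000000000000
After insert 'owl': sets bits 4 5 -> bits=000011000000
After insert 'eel': sets bits 0 4 -> bits=100011000000
After insert 'hen': sets bits 3 6 -> bits=100111100000
After insert 'gnu': sets bits 2 7 -> bits=101111110000
After insert 'dog': sets bits 4 9 -> bits=101111110100
insert 'cow' would touch bits 5 10; currently bit5=1, bit10=0
Bits that are 0 among those (would change 0->1): 10

Answer: 10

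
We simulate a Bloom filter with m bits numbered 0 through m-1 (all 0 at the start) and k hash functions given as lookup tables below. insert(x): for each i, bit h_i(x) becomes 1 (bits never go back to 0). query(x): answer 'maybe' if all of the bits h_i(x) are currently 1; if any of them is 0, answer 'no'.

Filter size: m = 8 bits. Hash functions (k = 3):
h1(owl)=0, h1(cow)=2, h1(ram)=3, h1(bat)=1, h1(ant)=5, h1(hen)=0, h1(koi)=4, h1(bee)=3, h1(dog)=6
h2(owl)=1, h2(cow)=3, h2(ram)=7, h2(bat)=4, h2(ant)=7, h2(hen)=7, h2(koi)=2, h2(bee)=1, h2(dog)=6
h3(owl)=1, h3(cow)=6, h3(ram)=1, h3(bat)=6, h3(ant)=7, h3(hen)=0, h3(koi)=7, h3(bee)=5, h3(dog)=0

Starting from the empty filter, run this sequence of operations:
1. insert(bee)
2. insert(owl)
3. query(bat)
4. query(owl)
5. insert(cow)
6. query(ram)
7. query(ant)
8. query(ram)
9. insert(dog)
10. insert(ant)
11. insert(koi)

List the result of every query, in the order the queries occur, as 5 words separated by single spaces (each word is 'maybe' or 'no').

Answer: no maybe no no no

Derivation:
Start: bits=00000000
Op 1: insert bee -> sets bits 1 3 5 -> bits=01010100
Op 2: insert owl -> sets bits 0 1 -> bits=11010100
Op 3: query bat -> checks bit1=1, bit4=0, bit6=0 (has a 0) -> no
Op 4: query owl -> checks bit0=1, bit1=1 (all 1) -> maybe
Op 5: insert cow -> sets bits 2 3 6 -> bits=11110110
Op 6: query ram -> checks bit1=1, bit3=1, bit7=0 (has a 0) -> no
Op 7: query ant -> checks bit5=1, bit7=0 (has a 0) -> no
Op 8: query ram -> checks bit1=1, bit3=1, bit7=0 (has a 0) -> no
Op 9: insert dog -> sets bits 0 6 -> bits=11110110
Op 10: insert ant -> sets bits 5 7 -> bits=11110111
Op 11: insert koi -> sets bits 2 4 7 -> bits=11111111
Query results in order: no maybe no no no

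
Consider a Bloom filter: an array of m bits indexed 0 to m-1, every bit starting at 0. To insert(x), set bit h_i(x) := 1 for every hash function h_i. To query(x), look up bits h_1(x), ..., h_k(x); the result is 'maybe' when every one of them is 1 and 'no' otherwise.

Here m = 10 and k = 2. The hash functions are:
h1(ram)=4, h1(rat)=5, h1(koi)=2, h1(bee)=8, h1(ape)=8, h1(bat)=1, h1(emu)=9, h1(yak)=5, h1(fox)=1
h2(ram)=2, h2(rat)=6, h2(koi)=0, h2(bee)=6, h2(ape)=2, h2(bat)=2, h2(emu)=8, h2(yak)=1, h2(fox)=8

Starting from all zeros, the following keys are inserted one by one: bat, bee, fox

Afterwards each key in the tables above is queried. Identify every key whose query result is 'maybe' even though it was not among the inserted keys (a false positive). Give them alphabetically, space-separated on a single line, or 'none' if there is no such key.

Start: bits=0000000000
After insert 'bat': sets bits 1 2 -> bits=0110000000
After insert 'bee': sets bits 6 8 -> bits=0110001010
After insert 'fox': sets bits 1 8 -> bits=0110001010
Not inserted: ape emu koi ram rat yak — query each against bits=0110001010:
query ape: checks bit2=1, bit8=1 (all 1) -> maybe => FALSE POSITIVE
query emu: checks bit8=1, bit9=0 (has a 0) -> no => not a false positive
query koi: checks bit0=0, bit2=1 (has a 0) -> no => not a false positive
query ram: checks bit2=1, bit4=0 (has a 0) -> no => not a false positive
query rat: checks bit5=0, bit6=1 (has a 0) -> no => not a false positive
query yak: checks bit1=1, bit5=0 (has a 0) -> no => not a false positive
False positives (alphabetical): ape

Answer: ape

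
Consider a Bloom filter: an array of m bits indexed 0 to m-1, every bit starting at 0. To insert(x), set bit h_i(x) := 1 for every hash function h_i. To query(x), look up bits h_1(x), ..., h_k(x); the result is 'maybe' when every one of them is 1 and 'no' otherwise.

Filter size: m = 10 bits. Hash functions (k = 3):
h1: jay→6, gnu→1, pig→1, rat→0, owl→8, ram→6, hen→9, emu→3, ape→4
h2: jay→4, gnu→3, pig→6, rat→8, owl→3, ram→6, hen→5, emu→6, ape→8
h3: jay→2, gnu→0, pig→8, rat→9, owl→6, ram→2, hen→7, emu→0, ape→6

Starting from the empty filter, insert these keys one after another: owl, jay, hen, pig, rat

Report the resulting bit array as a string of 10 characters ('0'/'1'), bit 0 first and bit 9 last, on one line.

Start: bits=0000000000
After insert 'owl': sets bits 3 6 8 -> bits=0001001010
After insert 'jay': sets bits 2 4 6 -> bits=0011101010
After insert 'hen': sets bits 5 7 9 -> bits=0011111111
After insert 'pig': sets bits 1 6 8 -> bits=0111111111
After insert 'rat': sets bits 0 8 9 -> bits=1111111111

Answer: 1111111111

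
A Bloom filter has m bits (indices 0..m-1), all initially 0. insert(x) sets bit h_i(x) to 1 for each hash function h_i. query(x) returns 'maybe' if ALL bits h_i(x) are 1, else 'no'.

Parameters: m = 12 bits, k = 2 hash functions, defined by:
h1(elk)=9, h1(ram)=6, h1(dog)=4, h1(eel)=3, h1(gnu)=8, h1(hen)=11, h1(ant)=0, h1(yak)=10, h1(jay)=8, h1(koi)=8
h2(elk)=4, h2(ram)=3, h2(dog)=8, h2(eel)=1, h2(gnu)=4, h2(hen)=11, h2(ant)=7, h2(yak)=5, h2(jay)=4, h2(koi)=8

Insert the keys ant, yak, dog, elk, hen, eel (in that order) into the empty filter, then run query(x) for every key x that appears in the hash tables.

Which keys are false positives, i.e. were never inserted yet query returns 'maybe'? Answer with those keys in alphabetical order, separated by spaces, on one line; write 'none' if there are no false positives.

Start: bits=000000000000
After insert 'ant': sets bits 0 7 -> bits=100000010000
After insert 'yak': sets bits 5 10 -> bits=100001010010
After insert 'dog': sets bits 4 8 -> bits=100011011010
After insert 'elk': sets bits 4 9 -> bits=100011011110
After insert 'hen': sets bits 11 -> bits=100011011111
After insert 'eel': sets bits 1 3 -> bits=110111011111
Not inserted: gnu jay koi ram — query each against bits=110111011111:
query gnu: checks bit4=1, bit8=1 (all 1) -> maybe => FALSE POSITIVE
query jay: checks bit4=1, bit8=1 (all 1) -> maybe => FALSE POSITIVE
query koi: checks bit8=1 (all 1) -> maybe => FALSE POSITIVE
query ram: checks bit3=1, bit6=0 (has a 0) -> no => not a false positive
False positives (alphabetical): gnu jay koi

Answer: gnu jay koi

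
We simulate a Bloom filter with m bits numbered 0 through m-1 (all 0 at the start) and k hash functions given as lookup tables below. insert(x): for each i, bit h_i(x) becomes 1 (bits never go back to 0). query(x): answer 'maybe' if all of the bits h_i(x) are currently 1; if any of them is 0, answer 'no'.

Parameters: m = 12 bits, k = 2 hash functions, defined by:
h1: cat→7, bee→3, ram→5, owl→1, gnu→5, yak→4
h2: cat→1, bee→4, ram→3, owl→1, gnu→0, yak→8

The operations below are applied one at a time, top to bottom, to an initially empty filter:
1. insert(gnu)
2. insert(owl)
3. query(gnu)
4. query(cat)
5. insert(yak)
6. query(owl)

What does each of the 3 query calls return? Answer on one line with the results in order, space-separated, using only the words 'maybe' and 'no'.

Answer: maybe no maybe

Derivation:
Start: bits=000000000000
Op 1: insert gnu -> sets bits 0 5 -> bits=100001000000
Op 2: insert owl -> sets bits 1 -> bits=110001000000
Op 3: query gnu -> checks bit0=1, bit5=1 (all 1) -> maybe
Op 4: query cat -> checks bit1=1, bit7=0 (has a 0) -> no
Op 5: insert yak -> sets bits 4 8 -> bits=110011001000
Op 6: query owl -> checks bit1=1 (all 1) -> maybe
Query results in order: maybe no maybe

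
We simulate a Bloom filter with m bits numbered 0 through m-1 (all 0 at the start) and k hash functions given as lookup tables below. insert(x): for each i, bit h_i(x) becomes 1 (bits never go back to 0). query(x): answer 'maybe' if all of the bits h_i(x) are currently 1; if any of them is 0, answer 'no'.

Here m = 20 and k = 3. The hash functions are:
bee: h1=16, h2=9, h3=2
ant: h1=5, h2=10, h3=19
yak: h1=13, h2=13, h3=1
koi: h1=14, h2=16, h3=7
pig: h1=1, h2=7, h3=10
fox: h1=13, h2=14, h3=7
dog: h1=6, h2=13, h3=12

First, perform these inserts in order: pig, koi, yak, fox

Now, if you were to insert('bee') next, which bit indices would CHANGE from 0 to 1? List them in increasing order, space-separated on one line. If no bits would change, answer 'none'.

Answer: 2 9

Derivation:
Start: bits=00000000000000000000
After insert 'pig': sets bits 1 7 10 -> bits=01000001001000000000
After insert 'koi': sets bits 7 14 16 -> bits=01000001001000101000
After insert 'yak': sets bits 1 13 -> bits=01000001001001101000
After insert 'fox': sets bits 7 13 14 -> bits=01000001001001101000
insert 'bee' would touch bits 2 9 16; currently bit2=0, bit9=0, bit16=1
Bits that are 0 among those (would change 0->1): 2 9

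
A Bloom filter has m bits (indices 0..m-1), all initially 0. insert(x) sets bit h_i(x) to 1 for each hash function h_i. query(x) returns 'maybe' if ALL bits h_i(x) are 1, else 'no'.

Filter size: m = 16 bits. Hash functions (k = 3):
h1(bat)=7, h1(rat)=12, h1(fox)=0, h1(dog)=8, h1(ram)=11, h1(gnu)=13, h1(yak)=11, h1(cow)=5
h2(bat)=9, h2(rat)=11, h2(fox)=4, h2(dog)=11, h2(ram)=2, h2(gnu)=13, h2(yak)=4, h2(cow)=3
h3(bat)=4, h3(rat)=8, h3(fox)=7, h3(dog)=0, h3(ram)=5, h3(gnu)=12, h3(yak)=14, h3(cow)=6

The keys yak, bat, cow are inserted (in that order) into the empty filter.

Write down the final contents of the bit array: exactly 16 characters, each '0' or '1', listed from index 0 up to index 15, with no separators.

Answer: 0001111101010010

Derivation:
Start: bits=0000000000000000
After insert 'yak': sets bits 4 11 14 -> bits=0000100000010010
After insert 'bat': sets bits 4 7 9 -> bits=0000100101010010
After insert 'cow': sets bits 3 5 6 -> bits=0001111101010010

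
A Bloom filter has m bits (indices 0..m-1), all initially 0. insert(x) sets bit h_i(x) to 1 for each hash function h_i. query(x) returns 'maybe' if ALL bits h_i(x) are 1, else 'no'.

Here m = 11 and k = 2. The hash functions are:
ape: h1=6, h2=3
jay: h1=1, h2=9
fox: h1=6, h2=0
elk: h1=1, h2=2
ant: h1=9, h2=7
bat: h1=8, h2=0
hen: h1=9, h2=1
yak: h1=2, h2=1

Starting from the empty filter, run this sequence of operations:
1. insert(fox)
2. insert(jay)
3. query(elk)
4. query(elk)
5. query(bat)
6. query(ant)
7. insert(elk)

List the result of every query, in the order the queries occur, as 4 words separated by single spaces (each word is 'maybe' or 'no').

Start: bits=00000000000
Op 1: insert fox -> sets bits 0 6 -> bits=10000010000
Op 2: insert jay -> sets bits 1 9 -> bits=11000010010
Op 3: query elk -> checks bit1=1, bit2=0 (has a 0) -> no
Op 4: query elk -> checks bit1=1, bit2=0 (has a 0) -> no
Op 5: query bat -> checks bit0=1, bit8=0 (has a 0) -> no
Op 6: query ant -> checks bit7=0, bit9=1 (has a 0) -> no
Op 7: insert elk -> sets bits 1 2 -> bits=11100010010
Query results in order: no no no no

Answer: no no no no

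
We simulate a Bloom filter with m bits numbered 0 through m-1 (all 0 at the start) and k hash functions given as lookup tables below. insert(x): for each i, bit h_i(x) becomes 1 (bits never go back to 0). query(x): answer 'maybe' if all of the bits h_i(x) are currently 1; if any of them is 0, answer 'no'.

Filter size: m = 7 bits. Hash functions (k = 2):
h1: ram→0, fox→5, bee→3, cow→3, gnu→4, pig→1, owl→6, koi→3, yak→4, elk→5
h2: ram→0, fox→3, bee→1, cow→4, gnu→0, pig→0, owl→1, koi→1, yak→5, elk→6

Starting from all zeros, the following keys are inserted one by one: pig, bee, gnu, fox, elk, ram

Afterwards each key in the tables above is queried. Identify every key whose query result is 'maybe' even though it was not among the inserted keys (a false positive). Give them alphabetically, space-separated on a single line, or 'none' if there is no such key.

Answer: cow koi owl yak

Derivation:
Start: bits=0000000
After insert 'pig': sets bits 0 1 -> bits=1100000
After insert 'bee': sets bits 1 3 -> bits=1101000
After insert 'gnu': sets bits 0 4 -> bits=1101100
After insert 'fox': sets bits 3 5 -> bits=1101110
After insert 'elk': sets bits 5 6 -> bits=1101111
After insert 'ram': sets bits 0 -> bits=1101111
Not inserted: cow koi owl yak — query each against bits=1101111:
query cow: checks bit3=1, bit4=1 (all 1) -> maybe => FALSE POSITIVE
query koi: checks bit1=1, bit3=1 (all 1) -> maybe => FALSE POSITIVE
query owl: checks bit1=1, bit6=1 (all 1) -> maybe => FALSE POSITIVE
query yak: checks bit4=1, bit5=1 (all 1) -> maybe => FALSE POSITIVE
False positives (alphabetical): cow koi owl yak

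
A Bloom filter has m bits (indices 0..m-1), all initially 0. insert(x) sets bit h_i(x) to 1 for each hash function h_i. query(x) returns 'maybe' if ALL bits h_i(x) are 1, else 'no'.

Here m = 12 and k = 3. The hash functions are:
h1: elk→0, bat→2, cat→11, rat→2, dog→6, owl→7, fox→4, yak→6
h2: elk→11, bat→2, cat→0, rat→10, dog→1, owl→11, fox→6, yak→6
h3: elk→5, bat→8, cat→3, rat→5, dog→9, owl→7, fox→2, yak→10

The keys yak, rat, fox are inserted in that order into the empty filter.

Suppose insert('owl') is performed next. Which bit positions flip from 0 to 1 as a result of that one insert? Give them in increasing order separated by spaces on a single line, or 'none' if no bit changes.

Answer: 7 11

Derivation:
Start: bits=000000000000
After insert 'yak': sets bits 6 10 -> bits=000000100010
After insert 'rat': sets bits 2 5 10 -> bits=001001100010
After insert 'fox': sets bits 2 4 6 -> bits=001011100010
insert 'owl' would touch bits 7 11; currently bit7=0, bit11=0
Bits that are 0 among those (would change 0->1): 7 11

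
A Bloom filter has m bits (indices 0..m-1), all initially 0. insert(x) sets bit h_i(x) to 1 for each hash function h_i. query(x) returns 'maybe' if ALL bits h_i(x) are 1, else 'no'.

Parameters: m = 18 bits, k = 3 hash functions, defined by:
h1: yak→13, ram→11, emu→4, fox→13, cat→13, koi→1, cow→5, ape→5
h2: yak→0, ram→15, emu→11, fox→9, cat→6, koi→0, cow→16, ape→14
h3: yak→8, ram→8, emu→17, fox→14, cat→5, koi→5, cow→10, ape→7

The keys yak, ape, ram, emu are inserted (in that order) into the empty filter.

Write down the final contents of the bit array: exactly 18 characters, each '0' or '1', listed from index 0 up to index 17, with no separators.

Start: bits=000000000000000000
After insert 'yak': sets bits 0 8 13 -> bits=100000001000010000
After insert 'ape': sets bits 5 7 14 -> bits=100001011000011000
After insert 'ram': sets bits 8 11 15 -> bits=100001011001011100
After insert 'emu': sets bits 4 11 17 -> bits=100011011001011101

Answer: 100011011001011101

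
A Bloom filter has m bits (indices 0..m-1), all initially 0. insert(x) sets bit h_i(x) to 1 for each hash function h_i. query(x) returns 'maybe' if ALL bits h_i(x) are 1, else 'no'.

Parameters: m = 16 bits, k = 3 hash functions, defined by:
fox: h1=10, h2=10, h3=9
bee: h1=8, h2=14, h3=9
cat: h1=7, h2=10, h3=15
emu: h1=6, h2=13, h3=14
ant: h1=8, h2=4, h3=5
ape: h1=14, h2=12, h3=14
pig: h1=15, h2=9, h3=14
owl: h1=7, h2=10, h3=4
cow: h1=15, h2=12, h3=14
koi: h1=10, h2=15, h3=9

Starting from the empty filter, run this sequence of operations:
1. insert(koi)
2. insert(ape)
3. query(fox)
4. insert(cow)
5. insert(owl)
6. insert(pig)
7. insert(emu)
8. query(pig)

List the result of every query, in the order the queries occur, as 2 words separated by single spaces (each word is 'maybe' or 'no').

Start: bits=0000000000000000
Op 1: insert koi -> sets bits 9 10 15 -> bits=0000000001100001
Op 2: insert ape -> sets bits 12 14 -> bits=0000000001101011
Op 3: query fox -> checks bit9=1, bit10=1 (all 1) -> maybe
Op 4: insert cow -> sets bits 12 14 15 -> bits=0000000001101011
Op 5: insert owl -> sets bits 4 7 10 -> bits=0000100101101011
Op 6: insert pig -> sets bits 9 14 15 -> bits=0000100101101011
Op 7: insert emu -> sets bits 6 13 14 -> bits=0000101101101111
Op 8: query pig -> checks bit9=1, bit14=1, bit15=1 (all 1) -> maybe
Query results in order: maybe maybe

Answer: maybe maybe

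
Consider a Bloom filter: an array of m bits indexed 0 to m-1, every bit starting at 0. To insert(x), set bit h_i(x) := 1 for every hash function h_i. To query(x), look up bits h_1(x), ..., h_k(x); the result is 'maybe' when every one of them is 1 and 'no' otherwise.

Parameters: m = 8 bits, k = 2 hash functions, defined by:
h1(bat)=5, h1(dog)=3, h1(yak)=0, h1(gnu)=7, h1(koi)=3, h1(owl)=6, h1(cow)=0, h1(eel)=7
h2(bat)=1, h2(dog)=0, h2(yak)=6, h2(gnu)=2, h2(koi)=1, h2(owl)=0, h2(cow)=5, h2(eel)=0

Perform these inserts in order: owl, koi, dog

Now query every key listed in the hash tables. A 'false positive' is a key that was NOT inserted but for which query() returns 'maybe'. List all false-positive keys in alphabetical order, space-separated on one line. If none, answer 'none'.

Start: bits=00000000
After insert 'owl': sets bits 0 6 -> bits=10000010
After insert 'koi': sets bits 1 3 -> bits=11010010
After insert 'dog': sets bits 0 3 -> bits=11010010
Not inserted: bat cow eel gnu yak — query each against bits=11010010:
query bat: checks bit1=1, bit5=0 (has a 0) -> no => not a false positive
query cow: checks bit0=1, bit5=0 (has a 0) -> no => not a false positive
query eel: checks bit0=1, bit7=0 (has a 0) -> no => not a false positive
query gnu: checks bit2=0, bit7=0 (has a 0) -> no => not a false positive
query yak: checks bit0=1, bit6=1 (all 1) -> maybe => FALSE POSITIVE
False positives (alphabetical): yak

Answer: yak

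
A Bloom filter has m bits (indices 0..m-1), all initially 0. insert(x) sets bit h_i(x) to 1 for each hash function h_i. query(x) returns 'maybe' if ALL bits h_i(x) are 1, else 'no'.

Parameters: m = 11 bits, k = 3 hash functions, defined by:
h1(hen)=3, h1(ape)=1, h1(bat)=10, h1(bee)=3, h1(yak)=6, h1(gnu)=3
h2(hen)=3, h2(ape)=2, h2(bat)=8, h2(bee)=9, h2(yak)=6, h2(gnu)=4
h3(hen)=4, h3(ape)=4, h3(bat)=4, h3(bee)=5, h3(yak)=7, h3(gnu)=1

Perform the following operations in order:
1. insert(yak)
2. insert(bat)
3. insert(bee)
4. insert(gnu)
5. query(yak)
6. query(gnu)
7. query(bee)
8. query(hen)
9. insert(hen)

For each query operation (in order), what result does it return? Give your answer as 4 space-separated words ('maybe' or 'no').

Start: bits=00000000000
Op 1: insert yak -> sets bits 6 7 -> bits=00000011000
Op 2: insert bat -> sets bits 4 8 10 -> bits=00001011101
Op 3: insert bee -> sets bits 3 5 9 -> bits=00011111111
Op 4: insert gnu -> sets bits 1 3 4 -> bits=01011111111
Op 5: query yak -> checks bit6=1, bit7=1 (all 1) -> maybe
Op 6: query gnu -> checks bit1=1, bit3=1, bit4=1 (all 1) -> maybe
Op 7: query bee -> checks bit3=1, bit5=1, bit9=1 (all 1) -> maybe
Op 8: query hen -> checks bit3=1, bit4=1 (all 1) -> maybe
Op 9: insert hen -> sets bits 3 4 -> bits=01011111111
Query results in order: maybe maybe maybe maybe

Answer: maybe maybe maybe maybe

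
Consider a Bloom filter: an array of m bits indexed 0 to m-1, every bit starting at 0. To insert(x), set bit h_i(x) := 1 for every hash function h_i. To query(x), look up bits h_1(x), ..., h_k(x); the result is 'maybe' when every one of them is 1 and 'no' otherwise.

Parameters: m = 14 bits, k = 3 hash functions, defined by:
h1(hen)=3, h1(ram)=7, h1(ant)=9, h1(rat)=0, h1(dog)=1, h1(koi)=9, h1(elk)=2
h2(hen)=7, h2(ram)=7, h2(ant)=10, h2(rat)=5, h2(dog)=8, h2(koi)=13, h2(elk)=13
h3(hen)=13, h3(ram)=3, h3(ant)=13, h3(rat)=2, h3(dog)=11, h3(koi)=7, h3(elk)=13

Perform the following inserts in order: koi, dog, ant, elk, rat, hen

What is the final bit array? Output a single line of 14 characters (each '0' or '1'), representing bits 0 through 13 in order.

Answer: 11110101111101

Derivation:
Start: bits=00000000000000
After insert 'koi': sets bits 7 9 13 -> bits=00000001010001
After insert 'dog': sets bits 1 8 11 -> bits=01000001110101
After insert 'ant': sets bits 9 10 13 -> bits=01000001111101
After insert 'elk': sets bits 2 13 -> bits=01100001111101
After insert 'rat': sets bits 0 2 5 -> bits=11100101111101
After insert 'hen': sets bits 3 7 13 -> bits=11110101111101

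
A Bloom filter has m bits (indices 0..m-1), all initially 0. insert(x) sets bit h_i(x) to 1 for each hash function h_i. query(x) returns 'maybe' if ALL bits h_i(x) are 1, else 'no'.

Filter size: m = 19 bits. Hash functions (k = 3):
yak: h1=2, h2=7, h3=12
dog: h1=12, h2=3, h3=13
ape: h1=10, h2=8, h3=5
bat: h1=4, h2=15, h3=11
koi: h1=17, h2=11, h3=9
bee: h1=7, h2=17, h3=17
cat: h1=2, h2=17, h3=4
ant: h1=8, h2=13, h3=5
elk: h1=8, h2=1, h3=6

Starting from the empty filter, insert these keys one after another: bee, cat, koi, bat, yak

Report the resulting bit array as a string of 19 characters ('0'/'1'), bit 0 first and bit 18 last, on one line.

Start: bits=0000000000000000000
After insert 'bee': sets bits 7 17 -> bits=0000000100000000010
After insert 'cat': sets bits 2 4 17 -> bits=0010100100000000010
After insert 'koi': sets bits 9 11 17 -> bits=0010100101010000010
After insert 'bat': sets bits 4 11 15 -> bits=0010100101010001010
After insert 'yak': sets bits 2 7 12 -> bits=0010100101011001010

Answer: 0010100101011001010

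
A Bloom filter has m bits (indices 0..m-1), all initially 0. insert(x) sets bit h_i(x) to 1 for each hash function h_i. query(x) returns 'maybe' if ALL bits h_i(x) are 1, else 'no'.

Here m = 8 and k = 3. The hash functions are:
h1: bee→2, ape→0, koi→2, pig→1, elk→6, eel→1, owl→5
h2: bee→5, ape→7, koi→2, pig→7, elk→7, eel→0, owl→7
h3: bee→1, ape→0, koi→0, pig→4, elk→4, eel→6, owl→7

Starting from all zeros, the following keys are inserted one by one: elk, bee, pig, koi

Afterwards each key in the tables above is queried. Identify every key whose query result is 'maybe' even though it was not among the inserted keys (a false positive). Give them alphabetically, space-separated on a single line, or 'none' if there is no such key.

Answer: ape eel owl

Derivation:
Start: bits=00000000
After insert 'elk': sets bits 4 6 7 -> bits=00001011
After insert 'bee': sets bits 1 2 5 -> bits=01101111
After insert 'pig': sets bits 1 4 7 -> bits=01101111
After insert 'koi': sets bits 0 2 -> bits=11101111
Not inserted: ape eel owl — query each against bits=11101111:
query ape: checks bit0=1, bit7=1 (all 1) -> maybe => FALSE POSITIVE
query eel: checks bit0=1, bit1=1, bit6=1 (all 1) -> maybe => FALSE POSITIVE
query owl: checks bit5=1, bit7=1 (all 1) -> maybe => FALSE POSITIVE
False positives (alphabetical): ape eel owl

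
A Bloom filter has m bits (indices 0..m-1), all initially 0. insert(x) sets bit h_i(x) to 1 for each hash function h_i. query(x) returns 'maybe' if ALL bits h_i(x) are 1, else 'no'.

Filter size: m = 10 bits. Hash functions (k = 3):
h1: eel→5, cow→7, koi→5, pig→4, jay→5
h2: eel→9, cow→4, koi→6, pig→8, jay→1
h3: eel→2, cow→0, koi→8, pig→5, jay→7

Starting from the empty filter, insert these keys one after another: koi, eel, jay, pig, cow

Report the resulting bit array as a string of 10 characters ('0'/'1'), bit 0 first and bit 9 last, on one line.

Start: bits=0000000000
After insert 'koi': sets bits 5 6 8 -> bits=0000011010
After insert 'eel': sets bits 2 5 9 -> bits=0010011011
After insert 'jay': sets bits 1 5 7 -> bits=0110011111
After insert 'pig': sets bits 4 5 8 -> bits=0110111111
After insert 'cow': sets bits 0 4 7 -> bits=1110111111

Answer: 1110111111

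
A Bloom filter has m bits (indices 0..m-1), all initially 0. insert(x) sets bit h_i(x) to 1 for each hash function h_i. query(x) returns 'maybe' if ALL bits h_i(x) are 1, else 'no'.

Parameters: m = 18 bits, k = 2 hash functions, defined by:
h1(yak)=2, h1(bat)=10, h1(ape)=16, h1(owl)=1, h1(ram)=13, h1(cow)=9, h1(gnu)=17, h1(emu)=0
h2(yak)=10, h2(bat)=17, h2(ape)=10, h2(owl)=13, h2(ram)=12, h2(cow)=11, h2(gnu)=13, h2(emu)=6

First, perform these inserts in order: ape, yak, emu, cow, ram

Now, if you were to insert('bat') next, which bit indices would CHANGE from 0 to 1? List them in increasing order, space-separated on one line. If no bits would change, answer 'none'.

Answer: 17

Derivation:
Start: bits=000000000000000000
After insert 'ape': sets bits 10 16 -> bits=000000000010000010
After insert 'yak': sets bits 2 10 -> bits=001000000010000010
After insert 'emu': sets bits 0 6 -> bits=101000100010000010
After insert 'cow': sets bits 9 11 -> bits=101000100111000010
After insert 'ram': sets bits 12 13 -> bits=101000100111110010
insert 'bat' would touch bits 10 17; currently bit10=1, bit17=0
Bits that are 0 among those (would change 0->1): 17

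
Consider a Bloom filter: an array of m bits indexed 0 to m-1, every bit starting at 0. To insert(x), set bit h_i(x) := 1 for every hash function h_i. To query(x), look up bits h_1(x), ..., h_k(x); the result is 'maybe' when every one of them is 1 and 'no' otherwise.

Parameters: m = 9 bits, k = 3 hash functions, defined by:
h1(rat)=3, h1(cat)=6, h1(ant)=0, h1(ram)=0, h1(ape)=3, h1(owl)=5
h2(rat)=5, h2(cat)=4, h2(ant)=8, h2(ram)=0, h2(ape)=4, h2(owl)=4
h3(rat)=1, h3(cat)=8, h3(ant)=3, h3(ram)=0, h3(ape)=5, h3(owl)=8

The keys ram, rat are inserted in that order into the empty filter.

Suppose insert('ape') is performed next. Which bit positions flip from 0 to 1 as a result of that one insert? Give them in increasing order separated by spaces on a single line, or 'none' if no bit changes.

Start: bits=000000000
After insert 'ram': sets bits 0 -> bits=100000000
After insert 'rat': sets bits 1 3 5 -> bits=110101000
insert 'ape' would touch bits 3 4 5; currently bit3=1, bit4=0, bit5=1
Bits that are 0 among those (would change 0->1): 4

Answer: 4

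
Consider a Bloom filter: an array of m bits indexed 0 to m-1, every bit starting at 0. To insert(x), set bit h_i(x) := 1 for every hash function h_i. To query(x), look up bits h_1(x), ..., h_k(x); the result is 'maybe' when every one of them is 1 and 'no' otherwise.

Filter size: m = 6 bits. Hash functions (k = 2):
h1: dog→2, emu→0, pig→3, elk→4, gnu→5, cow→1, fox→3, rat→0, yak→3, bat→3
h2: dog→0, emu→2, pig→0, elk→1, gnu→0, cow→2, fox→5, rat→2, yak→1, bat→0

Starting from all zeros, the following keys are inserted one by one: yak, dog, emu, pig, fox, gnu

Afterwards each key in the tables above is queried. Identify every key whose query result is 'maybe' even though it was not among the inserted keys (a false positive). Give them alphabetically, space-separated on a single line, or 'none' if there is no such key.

Answer: bat cow rat

Derivation:
Start: bits=000000
After insert 'yak': sets bits 1 3 -> bits=010100
After insert 'dog': sets bits 0 2 -> bits=111100
After insert 'emu': sets bits 0 2 -> bits=111100
After insert 'pig': sets bits 0 3 -> bits=111100
After insert 'fox': sets bits 3 5 -> bits=111101
After insert 'gnu': sets bits 0 5 -> bits=111101
Not inserted: bat cow elk rat — query each against bits=111101:
query bat: checks bit0=1, bit3=1 (all 1) -> maybe => FALSE POSITIVE
query cow: checks bit1=1, bit2=1 (all 1) -> maybe => FALSE POSITIVE
query elk: checks bit1=1, bit4=0 (has a 0) -> no => not a false positive
query rat: checks bit0=1, bit2=1 (all 1) -> maybe => FALSE POSITIVE
False positives (alphabetical): bat cow rat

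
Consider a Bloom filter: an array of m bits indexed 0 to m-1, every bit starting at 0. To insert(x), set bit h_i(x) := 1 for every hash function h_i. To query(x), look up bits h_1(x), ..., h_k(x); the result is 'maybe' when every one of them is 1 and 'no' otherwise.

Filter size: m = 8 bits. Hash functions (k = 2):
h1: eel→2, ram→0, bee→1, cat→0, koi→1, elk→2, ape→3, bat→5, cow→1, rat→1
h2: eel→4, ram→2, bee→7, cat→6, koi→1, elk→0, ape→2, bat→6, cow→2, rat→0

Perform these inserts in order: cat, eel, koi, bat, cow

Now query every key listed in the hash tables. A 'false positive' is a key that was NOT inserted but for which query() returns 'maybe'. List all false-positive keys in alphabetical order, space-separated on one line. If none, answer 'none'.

Answer: elk ram rat

Derivation:
Start: bits=00000000
After insert 'cat': sets bits 0 6 -> bits=10000010
After insert 'eel': sets bits 2 4 -> bits=10101010
After insert 'koi': sets bits 1 -> bits=11101010
After insert 'bat': sets bits 5 6 -> bits=11101110
After insert 'cow': sets bits 1 2 -> bits=11101110
Not inserted: ape bee elk ram rat — query each against bits=11101110:
query ape: checks bit2=1, bit3=0 (has a 0) -> no => not a false positive
query bee: checks bit1=1, bit7=0 (has a 0) -> no => not a false positive
query elk: checks bit0=1, bit2=1 (all 1) -> maybe => FALSE POSITIVE
query ram: checks bit0=1, bit2=1 (all 1) -> maybe => FALSE POSITIVE
query rat: checks bit0=1, bit1=1 (all 1) -> maybe => FALSE POSITIVE
False positives (alphabetical): elk ram rat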